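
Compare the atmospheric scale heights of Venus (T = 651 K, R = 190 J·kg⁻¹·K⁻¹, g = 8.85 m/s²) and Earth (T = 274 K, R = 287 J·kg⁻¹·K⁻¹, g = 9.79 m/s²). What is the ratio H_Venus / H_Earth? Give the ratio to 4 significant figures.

H = RT/g for each body.
H_Venus = 190 × 651 / 8.85 = 13976 m.
H_Earth = 287 × 274 / 9.79 = 8032.5 m.
H_Venus/H_Earth = 13976/8032.5 = 1.7399.

H_Venus/H_Earth ≈ 1.740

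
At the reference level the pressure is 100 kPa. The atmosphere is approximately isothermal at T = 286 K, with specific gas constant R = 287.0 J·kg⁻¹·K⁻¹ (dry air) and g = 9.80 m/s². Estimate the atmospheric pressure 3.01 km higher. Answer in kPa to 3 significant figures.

Scale height: H = RT/g = 287.0 × 286 / 9.80 = 8375.7 m.
Barometric formula: P = P₀ exp(−z/H).
z/H = 3010.0/8375.7 = 0.35937; exp(−0.35937) = 0.69812.
P = 100 × 0.69812 = 69.812 kPa.

P ≈ 69.8 kPa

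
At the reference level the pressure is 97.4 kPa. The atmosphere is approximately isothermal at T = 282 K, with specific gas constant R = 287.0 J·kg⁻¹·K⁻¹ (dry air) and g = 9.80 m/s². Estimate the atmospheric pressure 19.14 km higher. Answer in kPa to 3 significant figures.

P ≈ 9.59 kPa

Scale height: H = RT/g = 287.0 × 282 / 9.80 = 8258.6 m.
Barometric formula: P = P₀ exp(−z/H).
z/H = 19140/8258.6 = 2.3176; exp(−2.3176) = 0.098510.
P = 97.4 × 0.098510 = 9.5949 kPa.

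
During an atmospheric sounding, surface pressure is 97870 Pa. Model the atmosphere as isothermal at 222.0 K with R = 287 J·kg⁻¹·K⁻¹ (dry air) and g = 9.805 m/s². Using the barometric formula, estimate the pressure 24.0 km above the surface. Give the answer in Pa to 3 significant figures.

Scale height: H = RT/g = 287 × 222.0 / 9.805 = 6498.1 m.
Barometric formula: P = P₀ exp(−z/H).
z/H = 24000/6498.1 = 3.6934; exp(−3.6934) = 0.024887.
P = 97870 × 0.024887 = 2435.7 Pa.

P ≈ 2440 Pa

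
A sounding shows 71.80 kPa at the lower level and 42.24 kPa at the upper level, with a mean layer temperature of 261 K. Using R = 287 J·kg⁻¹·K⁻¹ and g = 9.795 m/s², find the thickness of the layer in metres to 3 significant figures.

Δz ≈ 4060 m

Hypsometric equation: Δz = (R T̄/g) ln(P₁/P₂).
R T̄/g = 287 × 261 / 9.795 = 7647.5 m.
ln(71.80/42.24) = ln(1.6998) = 0.53051.
Δz = 7647.5 × 0.53051 = 4057.1 m.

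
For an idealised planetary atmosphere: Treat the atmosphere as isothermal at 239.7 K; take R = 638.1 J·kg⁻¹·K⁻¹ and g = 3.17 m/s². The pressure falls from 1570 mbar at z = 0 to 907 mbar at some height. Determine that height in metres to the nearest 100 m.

Scale height: H = RT/g = 638.1 × 239.7 / 3.17 = 48250 m.
Invert the barometric formula: z = H ln(P₀/P).
P₀/P = 1570/907 = 1.7310; ln(1.7310) = 0.54870.
z = 48250 × 0.54870 = 26475 m.

z ≈ 26500 m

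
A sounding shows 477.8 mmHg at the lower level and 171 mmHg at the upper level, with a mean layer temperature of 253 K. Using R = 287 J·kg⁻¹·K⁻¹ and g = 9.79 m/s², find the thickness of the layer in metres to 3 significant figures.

Δz ≈ 7620 m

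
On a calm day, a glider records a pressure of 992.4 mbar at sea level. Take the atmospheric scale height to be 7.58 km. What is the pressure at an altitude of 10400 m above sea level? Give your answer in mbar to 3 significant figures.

P ≈ 252 mbar

Barometric formula: P = P₀ exp(−z/H).
z/H = 10400/7580.0 = 1.3720; exp(−1.3720) = 0.25360.
P = 992.4 × 0.25360 = 251.67 mbar.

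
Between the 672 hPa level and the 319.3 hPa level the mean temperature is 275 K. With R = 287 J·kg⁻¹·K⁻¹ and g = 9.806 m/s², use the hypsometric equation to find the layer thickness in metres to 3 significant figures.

Δz ≈ 5990 m

Hypsometric equation: Δz = (R T̄/g) ln(P₁/P₂).
R T̄/g = 287 × 275 / 9.806 = 8048.6 m.
ln(672/319.3) = ln(2.1046) = 0.74413.
Δz = 8048.6 × 0.74413 = 5989.2 m.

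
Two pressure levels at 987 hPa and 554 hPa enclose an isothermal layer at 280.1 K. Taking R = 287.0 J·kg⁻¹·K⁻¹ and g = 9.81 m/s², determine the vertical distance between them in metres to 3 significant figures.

Hypsometric equation: Δz = (R T̄/g) ln(P₁/P₂).
R T̄/g = 287.0 × 280.1 / 9.81 = 8194.6 m.
ln(987/554) = ln(1.7816) = 0.57751.
Δz = 8194.6 × 0.57751 = 4732.5 m.

Δz ≈ 4730 m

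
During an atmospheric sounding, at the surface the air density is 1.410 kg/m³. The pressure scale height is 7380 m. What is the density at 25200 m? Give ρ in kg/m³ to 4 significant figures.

ρ ≈ 0.04637 kg/m³

In an isothermal atmosphere, density decays like pressure: ρ = ρ₀ exp(−z/H).
z/H = 25200/7380.0 = 3.4146; exp(−3.4146) = 0.032890.
ρ = 1.410 × 0.032890 = 0.046375 kg/m³.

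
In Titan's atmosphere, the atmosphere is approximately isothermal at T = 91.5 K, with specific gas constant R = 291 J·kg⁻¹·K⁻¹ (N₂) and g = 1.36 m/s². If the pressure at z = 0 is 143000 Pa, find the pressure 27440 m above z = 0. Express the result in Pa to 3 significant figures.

Scale height: H = RT/g = 291 × 91.5 / 1.36 = 19578 m.
Barometric formula: P = P₀ exp(−z/H).
z/H = 27440/19578 = 1.4016; exp(−1.4016) = 0.24620.
P = 143000 × 0.24620 = 35207 Pa.

P ≈ 35200 Pa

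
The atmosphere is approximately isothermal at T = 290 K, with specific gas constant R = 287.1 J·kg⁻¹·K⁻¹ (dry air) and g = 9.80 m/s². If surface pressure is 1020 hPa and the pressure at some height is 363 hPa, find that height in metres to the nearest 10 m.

z ≈ 8780 m

Scale height: H = RT/g = 287.1 × 290 / 9.80 = 8495.8 m.
Invert the barometric formula: z = H ln(P₀/P).
P₀/P = 1020/363 = 2.8099; ln(2.8099) = 1.0331.
z = 8495.8 × 1.0331 = 8777.0 m.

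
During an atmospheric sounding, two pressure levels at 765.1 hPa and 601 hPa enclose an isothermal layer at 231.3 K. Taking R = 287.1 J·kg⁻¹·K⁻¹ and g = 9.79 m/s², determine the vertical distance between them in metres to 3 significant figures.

Δz ≈ 1640 m

Hypsometric equation: Δz = (R T̄/g) ln(P₁/P₂).
R T̄/g = 287.1 × 231.3 / 9.79 = 6783.1 m.
ln(765.1/601) = ln(1.2730) = 0.24138.
Δz = 6783.1 × 0.24138 = 1637.3 m.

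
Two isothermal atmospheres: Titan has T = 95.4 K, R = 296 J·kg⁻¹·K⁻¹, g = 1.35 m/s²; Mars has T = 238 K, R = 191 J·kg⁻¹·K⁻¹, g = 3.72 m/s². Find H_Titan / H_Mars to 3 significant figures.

H = RT/g for each body.
H_Titan = 296 × 95.4 / 1.35 = 20917 m.
H_Mars = 191 × 238 / 3.72 = 12220 m.
H_Titan/H_Mars = 20917/12220 = 1.7117.

H_Titan/H_Mars ≈ 1.71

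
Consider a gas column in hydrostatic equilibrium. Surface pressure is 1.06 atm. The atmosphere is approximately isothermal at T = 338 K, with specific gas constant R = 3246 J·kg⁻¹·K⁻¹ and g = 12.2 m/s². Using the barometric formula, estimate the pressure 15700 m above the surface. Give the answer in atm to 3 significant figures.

P ≈ 0.890 atm

Scale height: H = RT/g = 3246 × 338 / 12.2 = 89930 m.
Barometric formula: P = P₀ exp(−z/H).
z/H = 15700/89930 = 0.17458; exp(−0.17458) = 0.83981.
P = 1.06 × 0.83981 = 0.89020 atm.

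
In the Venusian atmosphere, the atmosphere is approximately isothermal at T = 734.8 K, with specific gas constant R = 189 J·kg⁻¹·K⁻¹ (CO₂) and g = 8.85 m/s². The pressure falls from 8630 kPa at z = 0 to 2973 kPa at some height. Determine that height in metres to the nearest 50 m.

z ≈ 16700 m

Scale height: H = RT/g = 189 × 734.8 / 8.85 = 15692 m.
Invert the barometric formula: z = H ln(P₀/P).
P₀/P = 8630/2973 = 2.9028; ln(2.9028) = 1.0657.
z = 15692 × 1.0657 = 16723 m.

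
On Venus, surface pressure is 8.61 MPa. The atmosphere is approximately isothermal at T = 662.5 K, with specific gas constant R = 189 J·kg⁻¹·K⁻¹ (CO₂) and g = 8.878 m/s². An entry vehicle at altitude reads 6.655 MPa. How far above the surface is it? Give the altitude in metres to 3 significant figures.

z ≈ 3630 m

Scale height: H = RT/g = 189 × 662.5 / 8.878 = 14104 m.
Invert the barometric formula: z = H ln(P₀/P).
P₀/P = 8.61/6.655 = 1.2938; ln(1.2938) = 0.25758.
z = 14104 × 0.25758 = 3632.9 m.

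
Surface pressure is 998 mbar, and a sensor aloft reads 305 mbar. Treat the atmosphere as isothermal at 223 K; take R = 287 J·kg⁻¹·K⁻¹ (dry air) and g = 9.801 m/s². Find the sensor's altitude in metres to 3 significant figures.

Scale height: H = RT/g = 287 × 223 / 9.801 = 6530.0 m.
Invert the barometric formula: z = H ln(P₀/P).
P₀/P = 998/305 = 3.2721; ln(3.2721) = 1.1854.
z = 6530.0 × 1.1854 = 7740.7 m.

z ≈ 7740 m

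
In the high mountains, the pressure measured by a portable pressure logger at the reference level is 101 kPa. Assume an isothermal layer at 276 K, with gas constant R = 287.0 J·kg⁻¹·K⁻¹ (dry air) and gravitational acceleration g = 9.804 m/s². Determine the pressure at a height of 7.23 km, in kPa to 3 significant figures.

P ≈ 41.3 kPa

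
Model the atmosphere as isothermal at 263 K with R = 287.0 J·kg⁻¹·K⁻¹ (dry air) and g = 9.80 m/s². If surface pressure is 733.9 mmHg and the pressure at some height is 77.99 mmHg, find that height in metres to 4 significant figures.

z ≈ 17270 m

Scale height: H = RT/g = 287.0 × 263 / 9.80 = 7702.1 m.
Invert the barometric formula: z = H ln(P₀/P).
P₀/P = 733.9/77.99 = 9.4102; ln(9.4102) = 2.2418.
z = 7702.1 × 2.2418 = 17267 m.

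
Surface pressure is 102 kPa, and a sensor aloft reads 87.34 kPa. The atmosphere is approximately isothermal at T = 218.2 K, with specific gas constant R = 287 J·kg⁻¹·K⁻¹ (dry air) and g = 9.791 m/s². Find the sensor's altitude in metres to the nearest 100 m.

z ≈ 1000 m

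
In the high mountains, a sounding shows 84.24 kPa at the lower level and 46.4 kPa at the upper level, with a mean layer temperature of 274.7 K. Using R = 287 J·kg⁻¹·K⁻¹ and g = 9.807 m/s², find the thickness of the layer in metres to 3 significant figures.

Δz ≈ 4790 m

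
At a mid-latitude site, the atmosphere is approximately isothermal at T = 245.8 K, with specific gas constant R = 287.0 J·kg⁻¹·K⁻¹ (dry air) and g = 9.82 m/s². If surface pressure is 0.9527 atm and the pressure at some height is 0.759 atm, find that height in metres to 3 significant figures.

Scale height: H = RT/g = 287.0 × 245.8 / 9.82 = 7183.8 m.
Invert the barometric formula: z = H ln(P₀/P).
P₀/P = 0.9527/0.759 = 1.2552; ln(1.2552) = 0.22729.
z = 7183.8 × 0.22729 = 1632.8 m.

z ≈ 1630 m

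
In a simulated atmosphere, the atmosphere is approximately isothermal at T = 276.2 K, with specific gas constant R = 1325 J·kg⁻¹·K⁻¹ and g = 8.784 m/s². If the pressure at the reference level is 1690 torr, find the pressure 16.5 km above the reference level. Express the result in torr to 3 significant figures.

P ≈ 1140 torr

Scale height: H = RT/g = 1325 × 276.2 / 8.784 = 41663 m.
Barometric formula: P = P₀ exp(−z/H).
z/H = 16500/41663 = 0.39603; exp(−0.39603) = 0.67299.
P = 1690 × 0.67299 = 1137.4 torr.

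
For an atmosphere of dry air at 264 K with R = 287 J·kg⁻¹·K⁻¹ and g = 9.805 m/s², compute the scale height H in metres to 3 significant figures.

The scale height of an isothermal atmosphere is H = RT/g.
H = 287 × 264 / 9.805 = 75768/9.805 = 7727.5 m.

H ≈ 7730 m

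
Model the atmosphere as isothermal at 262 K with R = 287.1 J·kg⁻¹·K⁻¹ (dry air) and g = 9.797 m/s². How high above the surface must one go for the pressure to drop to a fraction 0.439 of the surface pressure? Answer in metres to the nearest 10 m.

Scale height: H = RT/g = 287.1 × 262 / 9.797 = 7677.9 m.
Set P/P₀ = exp(−z/H) = 0.439, so z = −H ln(0.439).
−ln(0.439) = 0.82326; z = 7677.9 × 0.82326 = 6320.9 m.

z ≈ 6320 m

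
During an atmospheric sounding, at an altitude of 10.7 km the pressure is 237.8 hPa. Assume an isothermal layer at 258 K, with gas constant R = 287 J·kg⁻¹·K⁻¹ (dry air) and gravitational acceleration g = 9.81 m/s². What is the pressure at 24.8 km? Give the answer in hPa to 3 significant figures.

P ≈ 36.7 hPa

Scale height: H = RT/g = 287 × 258 / 9.81 = 7548.0 m.
Between two levels, P₂ = P₁ exp(−Δz/H) with Δz = z₂ − z₁.
Δz = 24800 − 10700 = 14100 m; Δz/H = 14100/7548.0 = 1.8680.
P₂ = 237.8 × exp(−1.8680) = 237.8 × 0.15443 = 36.723 hPa.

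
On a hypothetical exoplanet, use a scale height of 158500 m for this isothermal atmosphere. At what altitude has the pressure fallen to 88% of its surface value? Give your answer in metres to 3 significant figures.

z ≈ 20300 m

Set P/P₀ = exp(−z/H) = 0.88, so z = −H ln(0.88).
−ln(0.88) = 0.12783; z = 158500 × 0.12783 = 20261 m.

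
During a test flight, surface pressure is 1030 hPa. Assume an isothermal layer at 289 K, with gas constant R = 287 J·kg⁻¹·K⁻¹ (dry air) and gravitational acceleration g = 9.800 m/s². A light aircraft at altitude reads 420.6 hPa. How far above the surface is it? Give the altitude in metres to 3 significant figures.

z ≈ 7580 m

Scale height: H = RT/g = 287 × 289 / 9.800 = 8463.6 m.
Invert the barometric formula: z = H ln(P₀/P).
P₀/P = 1030/420.6 = 2.4489; ln(2.4489) = 0.89564.
z = 8463.6 × 0.89564 = 7580.3 m.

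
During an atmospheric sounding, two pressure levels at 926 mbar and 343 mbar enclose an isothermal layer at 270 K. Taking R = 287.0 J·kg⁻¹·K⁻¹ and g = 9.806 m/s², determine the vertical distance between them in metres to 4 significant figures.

Δz ≈ 7848 m

Hypsometric equation: Δz = (R T̄/g) ln(P₁/P₂).
R T̄/g = 287.0 × 270 / 9.806 = 7902.3 m.
ln(926/343) = ln(2.6997) = 0.99314.
Δz = 7902.3 × 0.99314 = 7848.1 m.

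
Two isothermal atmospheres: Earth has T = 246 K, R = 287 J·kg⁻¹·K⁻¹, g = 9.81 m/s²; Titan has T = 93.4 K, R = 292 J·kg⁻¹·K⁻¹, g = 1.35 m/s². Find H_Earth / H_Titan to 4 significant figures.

H_Earth/H_Titan ≈ 0.3562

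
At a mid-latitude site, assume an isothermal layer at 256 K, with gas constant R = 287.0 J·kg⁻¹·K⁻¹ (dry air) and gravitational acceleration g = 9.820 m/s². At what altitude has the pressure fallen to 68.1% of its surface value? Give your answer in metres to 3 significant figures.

z ≈ 2870 m

Scale height: H = RT/g = 287.0 × 256 / 9.820 = 7481.9 m.
Set P/P₀ = exp(−z/H) = 0.681, so z = −H ln(0.681).
−ln(0.681) = 0.38419; z = 7481.9 × 0.38419 = 2874.5 m.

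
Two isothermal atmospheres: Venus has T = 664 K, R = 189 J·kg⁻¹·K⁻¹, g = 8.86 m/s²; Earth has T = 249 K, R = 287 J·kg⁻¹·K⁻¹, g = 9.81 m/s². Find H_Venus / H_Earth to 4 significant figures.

H_Venus/H_Earth ≈ 1.944

H = RT/g for each body.
H_Venus = 189 × 664 / 8.86 = 14164 m.
H_Earth = 287 × 249 / 9.81 = 7284.7 m.
H_Venus/H_Earth = 14164/7284.7 = 1.9443.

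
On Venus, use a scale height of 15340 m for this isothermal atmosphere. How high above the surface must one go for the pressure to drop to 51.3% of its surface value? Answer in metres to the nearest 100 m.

Set P/P₀ = exp(−z/H) = 0.513, so z = −H ln(0.513).
−ln(0.513) = 0.66748; z = 15340 × 0.66748 = 10239 m.

z ≈ 10200 m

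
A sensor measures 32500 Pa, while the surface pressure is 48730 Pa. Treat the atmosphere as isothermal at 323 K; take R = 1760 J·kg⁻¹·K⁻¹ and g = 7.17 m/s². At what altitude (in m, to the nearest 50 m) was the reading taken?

z ≈ 32100 m

Scale height: H = RT/g = 1760 × 323 / 7.17 = 79286 m.
Invert the barometric formula: z = H ln(P₀/P).
P₀/P = 48730/32500 = 1.4994; ln(1.4994) = 0.40507.
z = 79286 × 0.40507 = 32116 m.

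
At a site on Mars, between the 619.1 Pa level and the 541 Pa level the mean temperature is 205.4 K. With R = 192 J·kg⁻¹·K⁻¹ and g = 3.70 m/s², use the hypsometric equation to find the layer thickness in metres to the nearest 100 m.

Δz ≈ 1400 m

Hypsometric equation: Δz = (R T̄/g) ln(P₁/P₂).
R T̄/g = 192 × 205.4 / 3.70 = 10659 m.
ln(619.1/541) = ln(1.1444) = 0.13488.
Δz = 10659 × 0.13488 = 1437.7 m.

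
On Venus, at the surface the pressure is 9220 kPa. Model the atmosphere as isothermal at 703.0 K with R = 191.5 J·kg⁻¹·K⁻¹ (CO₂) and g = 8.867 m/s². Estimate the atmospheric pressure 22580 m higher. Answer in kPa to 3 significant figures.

Scale height: H = RT/g = 191.5 × 703.0 / 8.867 = 15183 m.
Barometric formula: P = P₀ exp(−z/H).
z/H = 22580/15183 = 1.4872; exp(−1.4872) = 0.22600.
P = 9220 × 0.22600 = 2083.7 kPa.

P ≈ 2080 kPa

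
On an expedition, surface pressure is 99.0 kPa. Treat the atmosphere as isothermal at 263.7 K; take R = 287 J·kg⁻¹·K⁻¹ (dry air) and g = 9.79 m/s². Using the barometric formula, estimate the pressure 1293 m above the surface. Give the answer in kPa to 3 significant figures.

P ≈ 83.8 kPa

Scale height: H = RT/g = 287 × 263.7 / 9.79 = 7730.5 m.
Barometric formula: P = P₀ exp(−z/H).
z/H = 1293.0/7730.5 = 0.16726; exp(−0.16726) = 0.84598.
P = 99.0 × 0.84598 = 83.752 kPa.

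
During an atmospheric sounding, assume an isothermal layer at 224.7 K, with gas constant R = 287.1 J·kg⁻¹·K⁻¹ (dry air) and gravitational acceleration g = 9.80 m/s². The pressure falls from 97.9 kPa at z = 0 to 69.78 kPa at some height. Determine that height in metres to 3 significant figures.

z ≈ 2230 m

Scale height: H = RT/g = 287.1 × 224.7 / 9.80 = 6582.8 m.
Invert the barometric formula: z = H ln(P₀/P).
P₀/P = 97.9/69.78 = 1.4030; ln(1.4030) = 0.33861.
z = 6582.8 × 0.33861 = 2229.0 m.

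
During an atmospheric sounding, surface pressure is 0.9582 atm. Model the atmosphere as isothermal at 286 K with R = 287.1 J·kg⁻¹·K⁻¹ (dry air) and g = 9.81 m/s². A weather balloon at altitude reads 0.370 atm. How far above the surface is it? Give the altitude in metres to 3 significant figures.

z ≈ 7960 m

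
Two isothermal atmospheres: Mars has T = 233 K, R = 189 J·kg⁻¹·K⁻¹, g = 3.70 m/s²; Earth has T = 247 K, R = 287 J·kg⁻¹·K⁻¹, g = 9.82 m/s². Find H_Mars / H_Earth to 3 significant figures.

H = RT/g for each body.
H_Mars = 189 × 233 / 3.70 = 11902 m.
H_Earth = 287 × 247 / 9.82 = 7218.8 m.
H_Mars/H_Earth = 11902/7218.8 = 1.6488.

H_Mars/H_Earth ≈ 1.65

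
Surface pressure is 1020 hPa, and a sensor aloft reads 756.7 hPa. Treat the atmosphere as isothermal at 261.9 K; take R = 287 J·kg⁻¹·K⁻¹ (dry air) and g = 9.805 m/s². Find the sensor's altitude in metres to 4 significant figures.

z ≈ 2289 m

Scale height: H = RT/g = 287 × 261.9 / 9.805 = 7666.0 m.
Invert the barometric formula: z = H ln(P₀/P).
P₀/P = 1020/756.7 = 1.3480; ln(1.3480) = 0.29862.
z = 7666.0 × 0.29862 = 2289.2 m.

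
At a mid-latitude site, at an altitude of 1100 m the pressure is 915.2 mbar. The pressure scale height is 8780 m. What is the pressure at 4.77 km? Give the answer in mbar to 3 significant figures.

P ≈ 603 mbar

Between two levels, P₂ = P₁ exp(−Δz/H) with Δz = z₂ − z₁.
Δz = 4770.0 − 1100.0 = 3670.0 m; Δz/H = 3670.0/8780.0 = 0.41800.
P₂ = 915.2 × exp(−0.41800) = 915.2 × 0.65836 = 602.53 mbar.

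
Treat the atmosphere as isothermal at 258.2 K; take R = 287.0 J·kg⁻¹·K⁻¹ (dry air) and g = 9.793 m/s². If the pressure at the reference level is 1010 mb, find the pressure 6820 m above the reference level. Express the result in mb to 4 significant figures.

P ≈ 410.1 mb

Scale height: H = RT/g = 287.0 × 258.2 / 9.793 = 7567.0 m.
Barometric formula: P = P₀ exp(−z/H).
z/H = 6820.0/7567.0 = 0.90128; exp(−0.90128) = 0.40605.
P = 1010 × 0.40605 = 410.11 mb.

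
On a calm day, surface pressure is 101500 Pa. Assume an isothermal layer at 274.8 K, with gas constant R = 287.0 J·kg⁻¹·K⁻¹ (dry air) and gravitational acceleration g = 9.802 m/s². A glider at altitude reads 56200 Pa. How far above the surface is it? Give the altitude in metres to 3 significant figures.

Scale height: H = RT/g = 287.0 × 274.8 / 9.802 = 8046.1 m.
Invert the barometric formula: z = H ln(P₀/P).
P₀/P = 101500/56200 = 1.8060; ln(1.8060) = 0.59111.
z = 8046.1 × 0.59111 = 4756.1 m.

z ≈ 4760 m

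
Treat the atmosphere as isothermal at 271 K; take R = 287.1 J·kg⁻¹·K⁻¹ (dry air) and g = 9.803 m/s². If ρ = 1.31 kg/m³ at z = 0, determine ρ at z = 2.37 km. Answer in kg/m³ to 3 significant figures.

ρ ≈ 0.972 kg/m³

Scale height: H = RT/g = 287.1 × 271 / 9.803 = 7936.8 m.
In an isothermal atmosphere, density decays like pressure: ρ = ρ₀ exp(−z/H).
z/H = 2370.0/7936.8 = 0.29861; exp(−0.29861) = 0.74185.
ρ = 1.31 × 0.74185 = 0.97182 kg/m³.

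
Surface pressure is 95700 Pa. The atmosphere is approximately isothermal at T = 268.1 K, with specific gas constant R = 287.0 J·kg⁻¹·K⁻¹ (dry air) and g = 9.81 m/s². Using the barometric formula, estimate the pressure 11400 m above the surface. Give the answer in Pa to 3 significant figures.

P ≈ 22400 Pa

Scale height: H = RT/g = 287.0 × 268.1 / 9.81 = 7843.5 m.
Barometric formula: P = P₀ exp(−z/H).
z/H = 11400/7843.5 = 1.4534; exp(−1.4534) = 0.23377.
P = 95700 × 0.23377 = 22372 Pa.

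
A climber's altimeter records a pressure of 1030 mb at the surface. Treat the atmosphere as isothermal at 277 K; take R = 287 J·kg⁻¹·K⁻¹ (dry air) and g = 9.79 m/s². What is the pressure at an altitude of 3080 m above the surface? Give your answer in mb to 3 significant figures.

P ≈ 705 mb

Scale height: H = RT/g = 287 × 277 / 9.79 = 8120.4 m.
Barometric formula: P = P₀ exp(−z/H).
z/H = 3080.0/8120.4 = 0.37929; exp(−0.37929) = 0.68435.
P = 1030 × 0.68435 = 704.88 mb.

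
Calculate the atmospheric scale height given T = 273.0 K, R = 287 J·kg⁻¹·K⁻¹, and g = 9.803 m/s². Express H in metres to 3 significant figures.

H ≈ 7990 m

The scale height of an isothermal atmosphere is H = RT/g.
H = 287 × 273.0 / 9.803 = 78351/9.803 = 7992.6 m.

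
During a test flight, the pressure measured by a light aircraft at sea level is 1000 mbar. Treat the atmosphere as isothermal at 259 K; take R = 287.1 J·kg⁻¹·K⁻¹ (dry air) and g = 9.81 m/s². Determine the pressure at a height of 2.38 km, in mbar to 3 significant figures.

Scale height: H = RT/g = 287.1 × 259 / 9.81 = 7579.9 m.
Barometric formula: P = P₀ exp(−z/H).
z/H = 2380.0/7579.9 = 0.31399; exp(−0.31399) = 0.73053.
P = 1000 × 0.73053 = 730.53 mbar.

P ≈ 731 mbar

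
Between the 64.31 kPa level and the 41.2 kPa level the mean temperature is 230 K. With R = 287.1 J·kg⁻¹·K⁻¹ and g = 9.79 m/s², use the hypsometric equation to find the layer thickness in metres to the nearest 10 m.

Δz ≈ 3000 m

Hypsometric equation: Δz = (R T̄/g) ln(P₁/P₂).
R T̄/g = 287.1 × 230 / 9.79 = 6744.9 m.
ln(64.31/41.2) = ln(1.5609) = 0.44526.
Δz = 6744.9 × 0.44526 = 3003.2 m.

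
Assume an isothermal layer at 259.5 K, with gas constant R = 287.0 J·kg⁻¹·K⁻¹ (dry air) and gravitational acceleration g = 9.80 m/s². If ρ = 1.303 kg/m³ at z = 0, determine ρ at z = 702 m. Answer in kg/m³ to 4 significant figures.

ρ ≈ 1.188 kg/m³

Scale height: H = RT/g = 287.0 × 259.5 / 9.80 = 7599.6 m.
In an isothermal atmosphere, density decays like pressure: ρ = ρ₀ exp(−z/H).
z/H = 702.00/7599.6 = 0.092373; exp(−0.092373) = 0.91176.
ρ = 1.303 × 0.91176 = 1.1880 kg/m³.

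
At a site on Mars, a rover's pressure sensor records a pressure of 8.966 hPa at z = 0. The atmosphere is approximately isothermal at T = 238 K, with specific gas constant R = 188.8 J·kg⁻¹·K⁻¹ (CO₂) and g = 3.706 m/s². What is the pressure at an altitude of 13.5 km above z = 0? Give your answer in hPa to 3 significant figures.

P ≈ 2.94 hPa

Scale height: H = RT/g = 188.8 × 238 / 3.706 = 12125 m.
Barometric formula: P = P₀ exp(−z/H).
z/H = 13500/12125 = 1.1134; exp(−1.1134) = 0.32844.
P = 8.966 × 0.32844 = 2.9448 hPa.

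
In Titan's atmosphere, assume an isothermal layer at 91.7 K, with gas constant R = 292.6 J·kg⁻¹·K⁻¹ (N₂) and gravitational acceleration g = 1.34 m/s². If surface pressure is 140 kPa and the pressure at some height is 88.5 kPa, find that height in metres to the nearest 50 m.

z ≈ 9200 m

Scale height: H = RT/g = 292.6 × 91.7 / 1.34 = 20023 m.
Invert the barometric formula: z = H ln(P₀/P).
P₀/P = 140/88.5 = 1.5819; ln(1.5819) = 0.45863.
z = 20023 × 0.45863 = 9183.1 m.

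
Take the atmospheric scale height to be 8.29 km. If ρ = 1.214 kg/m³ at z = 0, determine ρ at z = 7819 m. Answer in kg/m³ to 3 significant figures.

ρ ≈ 0.473 kg/m³

In an isothermal atmosphere, density decays like pressure: ρ = ρ₀ exp(−z/H).
z/H = 7819.0/8290.0 = 0.94318; exp(−0.94318) = 0.38939.
ρ = 1.214 × 0.38939 = 0.47272 kg/m³.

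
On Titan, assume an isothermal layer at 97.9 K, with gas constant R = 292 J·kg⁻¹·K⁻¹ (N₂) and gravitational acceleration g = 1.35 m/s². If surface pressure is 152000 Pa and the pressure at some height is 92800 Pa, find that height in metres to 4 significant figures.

z ≈ 10450 m

Scale height: H = RT/g = 292 × 97.9 / 1.35 = 21175 m.
Invert the barometric formula: z = H ln(P₀/P).
P₀/P = 152000/92800 = 1.6379; ln(1.6379) = 0.49341.
z = 21175 × 0.49341 = 10448 m.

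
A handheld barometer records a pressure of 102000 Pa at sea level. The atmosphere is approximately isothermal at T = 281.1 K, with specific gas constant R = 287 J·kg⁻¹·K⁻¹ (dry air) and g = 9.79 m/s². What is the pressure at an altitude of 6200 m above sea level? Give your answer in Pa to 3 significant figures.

Scale height: H = RT/g = 287 × 281.1 / 9.79 = 8240.6 m.
Barometric formula: P = P₀ exp(−z/H).
z/H = 6200.0/8240.6 = 0.75237; exp(−0.75237) = 0.47125.
P = 102000 × 0.47125 = 48068 Pa.

P ≈ 48100 Pa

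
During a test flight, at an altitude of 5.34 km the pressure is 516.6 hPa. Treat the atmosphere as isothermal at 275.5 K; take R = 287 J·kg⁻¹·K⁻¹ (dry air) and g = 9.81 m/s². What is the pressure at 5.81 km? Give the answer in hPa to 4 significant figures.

P ≈ 487.3 hPa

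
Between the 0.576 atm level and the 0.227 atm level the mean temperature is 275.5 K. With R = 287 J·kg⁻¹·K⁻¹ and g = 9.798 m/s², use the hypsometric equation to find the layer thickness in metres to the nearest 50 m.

Δz ≈ 7500 m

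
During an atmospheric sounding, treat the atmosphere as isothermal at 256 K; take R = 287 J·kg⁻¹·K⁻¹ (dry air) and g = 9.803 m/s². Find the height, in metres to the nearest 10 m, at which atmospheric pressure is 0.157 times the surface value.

Scale height: H = RT/g = 287 × 256 / 9.803 = 7494.8 m.
Set P/P₀ = exp(−z/H) = 0.157, so z = −H ln(0.157).
−ln(0.157) = 1.8515; z = 7494.8 × 1.8515 = 13877 m.

z ≈ 13880 m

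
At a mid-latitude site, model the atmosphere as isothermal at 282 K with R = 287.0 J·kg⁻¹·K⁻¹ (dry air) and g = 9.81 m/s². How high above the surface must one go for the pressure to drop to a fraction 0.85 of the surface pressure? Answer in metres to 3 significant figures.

z ≈ 1340 m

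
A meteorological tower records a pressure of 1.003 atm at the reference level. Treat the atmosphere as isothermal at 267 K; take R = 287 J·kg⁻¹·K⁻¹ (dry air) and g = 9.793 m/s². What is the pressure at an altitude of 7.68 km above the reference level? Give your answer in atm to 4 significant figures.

Scale height: H = RT/g = 287 × 267 / 9.793 = 7824.9 m.
Barometric formula: P = P₀ exp(−z/H).
z/H = 7680.0/7824.9 = 0.98148; exp(−0.98148) = 0.37476.
P = 1.003 × 0.37476 = 0.37588 atm.

P ≈ 0.3759 atm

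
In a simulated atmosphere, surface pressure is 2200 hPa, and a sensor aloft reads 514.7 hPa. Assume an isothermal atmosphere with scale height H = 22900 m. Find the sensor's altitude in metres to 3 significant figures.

Invert the barometric formula: z = H ln(P₀/P).
P₀/P = 2200/514.7 = 4.2743; ln(4.2743) = 1.4526.
z = 22900 × 1.4526 = 33265 m.

z ≈ 33300 m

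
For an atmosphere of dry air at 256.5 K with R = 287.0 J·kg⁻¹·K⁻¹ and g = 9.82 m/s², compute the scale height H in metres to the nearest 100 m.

H ≈ 7500 m

The scale height of an isothermal atmosphere is H = RT/g.
H = 287.0 × 256.5 / 9.82 = 73616/9.82 = 7496.5 m.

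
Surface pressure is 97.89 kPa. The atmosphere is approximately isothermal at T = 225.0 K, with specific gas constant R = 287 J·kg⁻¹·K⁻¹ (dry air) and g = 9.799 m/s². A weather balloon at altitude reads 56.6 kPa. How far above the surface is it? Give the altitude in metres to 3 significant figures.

z ≈ 3610 m

Scale height: H = RT/g = 287 × 225.0 / 9.799 = 6590.0 m.
Invert the barometric formula: z = H ln(P₀/P).
P₀/P = 97.89/56.6 = 1.7295; ln(1.7295) = 0.54783.
z = 6590.0 × 0.54783 = 3610.2 m.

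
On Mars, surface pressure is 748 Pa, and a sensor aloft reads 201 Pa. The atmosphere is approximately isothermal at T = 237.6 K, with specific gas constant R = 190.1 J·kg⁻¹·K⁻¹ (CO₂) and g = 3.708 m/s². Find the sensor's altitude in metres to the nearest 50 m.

z ≈ 16000 m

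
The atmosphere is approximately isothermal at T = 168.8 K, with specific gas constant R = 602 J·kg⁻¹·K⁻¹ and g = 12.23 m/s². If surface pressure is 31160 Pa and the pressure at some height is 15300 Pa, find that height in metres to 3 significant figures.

z ≈ 5910 m

Scale height: H = RT/g = 602 × 168.8 / 12.23 = 8308.9 m.
Invert the barometric formula: z = H ln(P₀/P).
P₀/P = 31160/15300 = 2.0366; ln(2.0366) = 0.71128.
z = 8308.9 × 0.71128 = 5910.0 m.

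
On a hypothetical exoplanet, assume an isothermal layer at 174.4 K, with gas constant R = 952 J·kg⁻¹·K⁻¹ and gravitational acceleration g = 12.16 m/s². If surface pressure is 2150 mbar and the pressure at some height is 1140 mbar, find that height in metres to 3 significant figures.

z ≈ 8660 m

Scale height: H = RT/g = 952 × 174.4 / 12.16 = 13654 m.
Invert the barometric formula: z = H ln(P₀/P).
P₀/P = 2150/1140 = 1.8860; ln(1.8860) = 0.63446.
z = 13654 × 0.63446 = 8662.9 m.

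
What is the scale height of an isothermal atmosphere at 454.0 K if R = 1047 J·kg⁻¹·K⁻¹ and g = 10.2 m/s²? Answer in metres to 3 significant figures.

H ≈ 46600 m

The scale height of an isothermal atmosphere is H = RT/g.
H = 1047 × 454.0 / 10.2 = 475340/10.2 = 46602 m.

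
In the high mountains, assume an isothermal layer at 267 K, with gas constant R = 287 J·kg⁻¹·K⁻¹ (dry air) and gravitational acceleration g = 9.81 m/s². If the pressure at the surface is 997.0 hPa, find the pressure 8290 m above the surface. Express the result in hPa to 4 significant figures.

Scale height: H = RT/g = 287 × 267 / 9.81 = 7811.3 m.
Barometric formula: P = P₀ exp(−z/H).
z/H = 8290.0/7811.3 = 1.0613; exp(−1.0613) = 0.34601.
P = 997.0 × 0.34601 = 344.97 hPa.

P ≈ 345.0 hPa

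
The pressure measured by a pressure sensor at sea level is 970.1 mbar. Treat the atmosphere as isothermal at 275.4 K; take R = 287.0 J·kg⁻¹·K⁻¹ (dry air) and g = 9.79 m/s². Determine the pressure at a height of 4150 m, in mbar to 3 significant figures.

Scale height: H = RT/g = 287.0 × 275.4 / 9.79 = 8073.5 m.
Barometric formula: P = P₀ exp(−z/H).
z/H = 4150.0/8073.5 = 0.51403; exp(−0.51403) = 0.59808.
P = 970.1 × 0.59808 = 580.20 mbar.

P ≈ 580 mbar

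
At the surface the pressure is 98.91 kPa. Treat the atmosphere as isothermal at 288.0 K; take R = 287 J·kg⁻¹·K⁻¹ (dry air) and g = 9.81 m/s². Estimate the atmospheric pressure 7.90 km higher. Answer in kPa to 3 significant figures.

Scale height: H = RT/g = 287 × 288.0 / 9.81 = 8425.7 m.
Barometric formula: P = P₀ exp(−z/H).
z/H = 7900.0/8425.7 = 0.93761; exp(−0.93761) = 0.39156.
P = 98.91 × 0.39156 = 38.729 kPa.

P ≈ 38.7 kPa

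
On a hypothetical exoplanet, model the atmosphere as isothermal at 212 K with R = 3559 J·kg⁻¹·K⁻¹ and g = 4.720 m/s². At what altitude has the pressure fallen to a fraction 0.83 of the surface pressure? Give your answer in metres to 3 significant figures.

z ≈ 29800 m

Scale height: H = RT/g = 3559 × 212 / 4.720 = 159850 m.
Set P/P₀ = exp(−z/H) = 0.83, so z = −H ln(0.83).
−ln(0.83) = 0.18633; z = 159850 × 0.18633 = 29785 m.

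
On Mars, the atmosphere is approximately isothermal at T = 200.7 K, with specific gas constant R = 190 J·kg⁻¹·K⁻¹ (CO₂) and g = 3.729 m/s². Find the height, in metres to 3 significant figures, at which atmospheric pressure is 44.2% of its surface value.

Scale height: H = RT/g = 190 × 200.7 / 3.729 = 10226 m.
Set P/P₀ = exp(−z/H) = 0.442, so z = −H ln(0.442).
−ln(0.442) = 0.81645; z = 10226 × 0.81645 = 8349.0 m.

z ≈ 8350 m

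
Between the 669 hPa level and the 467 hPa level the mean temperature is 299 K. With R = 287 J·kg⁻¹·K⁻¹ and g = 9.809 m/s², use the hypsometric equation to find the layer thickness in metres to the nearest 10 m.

Δz ≈ 3140 m

Hypsometric equation: Δz = (R T̄/g) ln(P₁/P₂).
R T̄/g = 287 × 299 / 9.809 = 8748.4 m.
ln(669/467) = ln(1.4325) = 0.35942.
Δz = 8748.4 × 0.35942 = 3144.3 m.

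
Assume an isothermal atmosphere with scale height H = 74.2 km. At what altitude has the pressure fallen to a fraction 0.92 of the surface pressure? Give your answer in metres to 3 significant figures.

z ≈ 6190 m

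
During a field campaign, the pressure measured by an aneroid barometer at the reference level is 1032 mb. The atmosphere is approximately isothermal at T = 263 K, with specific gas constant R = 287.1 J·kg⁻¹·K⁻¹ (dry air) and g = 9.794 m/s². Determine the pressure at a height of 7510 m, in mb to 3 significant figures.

Scale height: H = RT/g = 287.1 × 263 / 9.794 = 7709.5 m.
Barometric formula: P = P₀ exp(−z/H).
z/H = 7510.0/7709.5 = 0.97412; exp(−0.97412) = 0.37752.
P = 1032 × 0.37752 = 389.60 mb.

P ≈ 390 mb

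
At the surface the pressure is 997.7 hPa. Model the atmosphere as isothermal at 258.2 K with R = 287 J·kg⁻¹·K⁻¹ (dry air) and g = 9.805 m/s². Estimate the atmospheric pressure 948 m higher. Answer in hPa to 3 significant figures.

P ≈ 880 hPa

Scale height: H = RT/g = 287 × 258.2 / 9.805 = 7557.7 m.
Barometric formula: P = P₀ exp(−z/H).
z/H = 948.00/7557.7 = 0.12543; exp(−0.12543) = 0.88212.
P = 997.7 × 0.88212 = 880.09 hPa.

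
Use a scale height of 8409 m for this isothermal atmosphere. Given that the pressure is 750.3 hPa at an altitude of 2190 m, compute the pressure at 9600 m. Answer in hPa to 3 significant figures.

P ≈ 311 hPa

Between two levels, P₂ = P₁ exp(−Δz/H) with Δz = z₂ − z₁.
Δz = 9600.0 − 2190.0 = 7410.0 m; Δz/H = 7410.0/8409.0 = 0.88120.
P₂ = 750.3 × exp(−0.88120) = 750.3 × 0.41429 = 310.84 hPa.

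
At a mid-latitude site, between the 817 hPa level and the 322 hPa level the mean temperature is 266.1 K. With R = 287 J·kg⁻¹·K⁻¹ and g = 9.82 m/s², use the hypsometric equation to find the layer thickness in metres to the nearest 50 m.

Hypsometric equation: Δz = (R T̄/g) ln(P₁/P₂).
R T̄/g = 287 × 266.1 / 9.82 = 7777.1 m.
ln(817/322) = ln(2.5373) = 0.93110.
Δz = 7777.1 × 0.93110 = 7241.3 m.

Δz ≈ 7250 m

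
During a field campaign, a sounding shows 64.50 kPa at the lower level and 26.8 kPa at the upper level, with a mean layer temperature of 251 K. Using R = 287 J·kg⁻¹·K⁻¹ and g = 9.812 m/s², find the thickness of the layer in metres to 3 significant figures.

Δz ≈ 6450 m

Hypsometric equation: Δz = (R T̄/g) ln(P₁/P₂).
R T̄/g = 287 × 251 / 9.812 = 7341.7 m.
ln(64.50/26.8) = ln(2.4067) = 0.87826.
Δz = 7341.7 × 0.87826 = 6447.9 m.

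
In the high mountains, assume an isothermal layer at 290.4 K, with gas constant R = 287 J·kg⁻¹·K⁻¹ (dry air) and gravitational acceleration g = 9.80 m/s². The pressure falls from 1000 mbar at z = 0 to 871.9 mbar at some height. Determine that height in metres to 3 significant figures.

Scale height: H = RT/g = 287 × 290.4 / 9.80 = 8504.6 m.
Invert the barometric formula: z = H ln(P₀/P).
P₀/P = 1000/871.9 = 1.1469; ln(1.1469) = 0.13706.
z = 8504.6 × 0.13706 = 1165.6 m.

z ≈ 1170 m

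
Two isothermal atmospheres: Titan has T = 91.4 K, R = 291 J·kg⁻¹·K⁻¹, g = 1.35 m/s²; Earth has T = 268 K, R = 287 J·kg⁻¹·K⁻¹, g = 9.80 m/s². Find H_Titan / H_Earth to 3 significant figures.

H = RT/g for each body.
H_Titan = 291 × 91.4 / 1.35 = 19702 m.
H_Earth = 287 × 268 / 9.80 = 7848.6 m.
H_Titan/H_Earth = 19702/7848.6 = 2.5103.

H_Titan/H_Earth ≈ 2.51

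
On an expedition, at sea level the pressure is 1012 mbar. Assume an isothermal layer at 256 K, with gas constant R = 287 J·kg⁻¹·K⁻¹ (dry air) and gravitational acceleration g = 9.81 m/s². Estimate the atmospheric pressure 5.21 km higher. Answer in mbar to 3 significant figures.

P ≈ 505 mbar

Scale height: H = RT/g = 287 × 256 / 9.81 = 7489.5 m.
Barometric formula: P = P₀ exp(−z/H).
z/H = 5210.0/7489.5 = 0.69564; exp(−0.69564) = 0.49876.
P = 1012 × 0.49876 = 504.75 mbar.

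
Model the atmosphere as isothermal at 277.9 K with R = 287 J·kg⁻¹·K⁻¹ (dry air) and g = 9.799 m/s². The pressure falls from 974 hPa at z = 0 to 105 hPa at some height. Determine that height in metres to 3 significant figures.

z ≈ 18100 m

Scale height: H = RT/g = 287 × 277.9 / 9.799 = 8139.3 m.
Invert the barometric formula: z = H ln(P₀/P).
P₀/P = 974/105 = 9.2762; ln(9.2762) = 2.2275.
z = 8139.3 × 2.2275 = 18130 m.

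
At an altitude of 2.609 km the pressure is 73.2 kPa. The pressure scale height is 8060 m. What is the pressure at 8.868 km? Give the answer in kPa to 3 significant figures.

Between two levels, P₂ = P₁ exp(−Δz/H) with Δz = z₂ − z₁.
Δz = 8868.0 − 2609.0 = 6259.0 m; Δz/H = 6259.0/8060.0 = 0.77655.
P₂ = 73.2 × exp(−0.77655) = 73.2 × 0.45999 = 33.671 kPa.

P ≈ 33.7 kPa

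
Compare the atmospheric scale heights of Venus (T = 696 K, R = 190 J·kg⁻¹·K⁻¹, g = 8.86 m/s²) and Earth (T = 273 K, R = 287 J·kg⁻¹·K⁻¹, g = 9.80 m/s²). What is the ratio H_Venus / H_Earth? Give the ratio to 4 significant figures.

H = RT/g for each body.
H_Venus = 190 × 696 / 8.86 = 14926 m.
H_Earth = 287 × 273 / 9.80 = 7995.0 m.
H_Venus/H_Earth = 14926/7995.0 = 1.8669.

H_Venus/H_Earth ≈ 1.867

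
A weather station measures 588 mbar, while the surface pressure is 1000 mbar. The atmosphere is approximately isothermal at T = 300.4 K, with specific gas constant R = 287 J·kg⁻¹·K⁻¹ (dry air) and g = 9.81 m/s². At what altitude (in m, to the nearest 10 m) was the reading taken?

z ≈ 4670 m

Scale height: H = RT/g = 287 × 300.4 / 9.81 = 8788.5 m.
Invert the barometric formula: z = H ln(P₀/P).
P₀/P = 1000/588 = 1.7007; ln(1.7007) = 0.53104.
z = 8788.5 × 0.53104 = 4667.0 m.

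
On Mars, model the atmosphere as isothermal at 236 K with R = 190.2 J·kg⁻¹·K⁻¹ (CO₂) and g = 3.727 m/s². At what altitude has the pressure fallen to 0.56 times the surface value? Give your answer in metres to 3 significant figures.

Scale height: H = RT/g = 190.2 × 236 / 3.727 = 12044 m.
Set P/P₀ = exp(−z/H) = 0.56, so z = −H ln(0.56).
−ln(0.56) = 0.57982; z = 12044 × 0.57982 = 6983.4 m.

z ≈ 6980 m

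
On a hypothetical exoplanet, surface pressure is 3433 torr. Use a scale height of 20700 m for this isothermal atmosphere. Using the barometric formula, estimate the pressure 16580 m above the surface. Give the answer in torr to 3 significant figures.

Barometric formula: P = P₀ exp(−z/H).
z/H = 16580/20700 = 0.80097; exp(−0.80097) = 0.44889.
P = 3433 × 0.44889 = 1541.0 torr.

P ≈ 1540 torr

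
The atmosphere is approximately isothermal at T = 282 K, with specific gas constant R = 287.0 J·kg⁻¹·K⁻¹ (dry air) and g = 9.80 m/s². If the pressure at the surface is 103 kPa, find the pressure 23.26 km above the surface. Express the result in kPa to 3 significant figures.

P ≈ 6.16 kPa

Scale height: H = RT/g = 287.0 × 282 / 9.80 = 8258.6 m.
Barometric formula: P = P₀ exp(−z/H).
z/H = 23260/8258.6 = 2.8165; exp(−2.8165) = 0.059815.
P = 103 × 0.059815 = 6.1609 kPa.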